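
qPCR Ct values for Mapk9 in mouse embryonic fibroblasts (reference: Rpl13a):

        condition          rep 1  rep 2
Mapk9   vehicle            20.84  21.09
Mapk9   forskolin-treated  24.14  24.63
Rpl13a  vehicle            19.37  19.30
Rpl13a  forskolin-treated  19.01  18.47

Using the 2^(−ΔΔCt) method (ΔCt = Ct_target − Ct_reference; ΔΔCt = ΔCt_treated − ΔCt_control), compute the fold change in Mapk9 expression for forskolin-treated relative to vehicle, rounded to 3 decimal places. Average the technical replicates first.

0.062

Mean Ct: Mapk9 vehicle 20.965; Mapk9 forskolin-treated 24.385; Rpl13a vehicle 19.335; Rpl13a forskolin-treated 18.740
ΔCt(vehicle) = 20.965 − 19.335 = 1.630
ΔCt(forskolin-treated) = 24.385 − 18.740 = 5.645
ΔΔCt = 5.645 − 1.630 = 4.015
Fold change = 2^(−4.015) = 0.0619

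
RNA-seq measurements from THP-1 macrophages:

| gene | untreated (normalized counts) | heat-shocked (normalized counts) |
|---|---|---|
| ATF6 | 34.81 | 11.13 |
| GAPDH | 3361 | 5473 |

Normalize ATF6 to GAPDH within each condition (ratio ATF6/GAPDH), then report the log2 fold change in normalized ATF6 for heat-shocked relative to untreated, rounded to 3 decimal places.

-2.348

ATF6/GAPDH (untreated) = 34.81 / 3361 = 0.010357
ATF6/GAPDH (heat-shocked) = 11.13 / 5473 = 0.0020336
Fold change = 0.0020336 / 0.010357 = 0.1964
log2(0.1964) = -2.3485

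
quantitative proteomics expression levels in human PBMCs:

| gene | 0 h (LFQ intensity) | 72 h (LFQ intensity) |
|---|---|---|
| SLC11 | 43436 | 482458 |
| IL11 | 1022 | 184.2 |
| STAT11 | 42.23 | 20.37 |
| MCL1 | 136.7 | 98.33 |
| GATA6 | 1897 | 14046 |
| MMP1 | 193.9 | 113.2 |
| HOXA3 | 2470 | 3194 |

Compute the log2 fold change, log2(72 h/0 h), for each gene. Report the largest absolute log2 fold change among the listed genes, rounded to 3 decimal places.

log2(482458/43436) = 3.473  (SLC11)
log2(184.2/1022) = -2.472  (IL11)
log2(20.37/42.23) = -1.052  (STAT11)
log2(98.33/136.7) = -0.475  (MCL1)
log2(14046/1897) = 2.888  (GATA6)
log2(113.2/193.9) = -0.776  (MMP1)
log2(3194/2470) = 0.371  (HOXA3)
The largest magnitude belongs to SLC11.

3.473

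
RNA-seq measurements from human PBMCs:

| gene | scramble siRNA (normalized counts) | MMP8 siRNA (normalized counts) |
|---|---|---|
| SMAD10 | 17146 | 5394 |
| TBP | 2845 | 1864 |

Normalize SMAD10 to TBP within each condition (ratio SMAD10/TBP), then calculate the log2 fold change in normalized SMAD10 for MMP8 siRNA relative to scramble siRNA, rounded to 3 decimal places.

-1.058

SMAD10/TBP (scramble siRNA) = 17146 / 2845 = 6.0267
SMAD10/TBP (MMP8 siRNA) = 5394 / 1864 = 2.8938
Fold change = 2.8938 / 6.0267 = 0.4802
log2(0.4802) = -1.0584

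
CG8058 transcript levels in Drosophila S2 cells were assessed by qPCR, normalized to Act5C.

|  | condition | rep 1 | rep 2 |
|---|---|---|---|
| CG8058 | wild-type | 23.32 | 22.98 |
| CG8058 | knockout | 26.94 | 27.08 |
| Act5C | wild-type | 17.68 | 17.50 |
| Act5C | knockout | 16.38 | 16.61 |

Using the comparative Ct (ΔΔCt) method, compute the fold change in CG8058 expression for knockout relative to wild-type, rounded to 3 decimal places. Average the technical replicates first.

Mean Ct: CG8058 wild-type 23.150; CG8058 knockout 27.010; Act5C wild-type 17.590; Act5C knockout 16.495
ΔCt(wild-type) = 23.150 − 17.590 = 5.560
ΔCt(knockout) = 27.010 − 16.495 = 10.515
ΔΔCt = 10.515 − 5.560 = 4.955
Fold change = 2^(−4.955) = 0.0322

0.032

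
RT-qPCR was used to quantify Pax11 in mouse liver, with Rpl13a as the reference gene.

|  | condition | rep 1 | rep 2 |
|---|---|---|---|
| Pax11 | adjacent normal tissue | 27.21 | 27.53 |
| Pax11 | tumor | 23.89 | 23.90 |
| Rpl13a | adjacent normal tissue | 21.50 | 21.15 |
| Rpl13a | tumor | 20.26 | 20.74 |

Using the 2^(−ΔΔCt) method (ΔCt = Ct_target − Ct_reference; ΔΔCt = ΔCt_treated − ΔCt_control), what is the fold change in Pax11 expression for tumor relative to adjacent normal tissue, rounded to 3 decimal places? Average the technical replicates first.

6.277

Mean Ct: Pax11 adjacent normal tissue 27.370; Pax11 tumor 23.895; Rpl13a adjacent normal tissue 21.325; Rpl13a tumor 20.500
ΔCt(adjacent normal tissue) = 27.370 − 21.325 = 6.045
ΔCt(tumor) = 23.895 − 20.500 = 3.395
ΔΔCt = 3.395 − 6.045 = -2.650
Fold change = 2^(−(-2.650)) = 2^2.650 = 6.2767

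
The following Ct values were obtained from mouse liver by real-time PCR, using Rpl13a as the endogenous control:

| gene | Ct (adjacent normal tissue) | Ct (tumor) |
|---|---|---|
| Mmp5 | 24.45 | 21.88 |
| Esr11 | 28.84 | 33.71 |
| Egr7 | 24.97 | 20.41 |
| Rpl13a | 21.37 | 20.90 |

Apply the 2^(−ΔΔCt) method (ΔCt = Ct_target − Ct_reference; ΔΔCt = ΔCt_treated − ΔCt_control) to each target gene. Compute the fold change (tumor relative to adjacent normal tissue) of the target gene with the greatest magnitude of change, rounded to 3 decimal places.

Mmp5: ΔΔCt = (21.88−20.90) − (24.45−21.37) = 0.98 − 3.08 = -2.10; fold change = 2^2.10 = 4.287
Esr11: ΔΔCt = (33.71−20.90) − (28.84−21.37) = 12.81 − 7.47 = 5.34; fold change = 2^-5.34 = 0.025
Egr7: ΔΔCt = (20.41−20.90) − (24.97−21.37) = -0.49 − 3.60 = -4.09; fold change = 2^4.09 = 17.030
Esr11 has the largest |ΔΔCt| = 5.34.

0.025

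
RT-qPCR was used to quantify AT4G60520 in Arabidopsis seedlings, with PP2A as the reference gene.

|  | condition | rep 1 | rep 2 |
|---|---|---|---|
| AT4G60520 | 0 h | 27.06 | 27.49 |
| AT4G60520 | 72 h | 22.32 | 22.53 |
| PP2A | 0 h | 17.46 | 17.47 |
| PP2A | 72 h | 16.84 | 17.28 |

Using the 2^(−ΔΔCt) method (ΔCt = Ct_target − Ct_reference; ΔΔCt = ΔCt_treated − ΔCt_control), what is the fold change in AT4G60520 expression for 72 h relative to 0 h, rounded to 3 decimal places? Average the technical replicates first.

Mean Ct: AT4G60520 0 h 27.275; AT4G60520 72 h 22.425; PP2A 0 h 17.465; PP2A 72 h 17.060
ΔCt(0 h) = 27.275 − 17.465 = 9.810
ΔCt(72 h) = 22.425 − 17.060 = 5.365
ΔΔCt = 5.365 − 9.810 = -4.445
Fold change = 2^(−(-4.445)) = 2^4.445 = 21.7810

21.781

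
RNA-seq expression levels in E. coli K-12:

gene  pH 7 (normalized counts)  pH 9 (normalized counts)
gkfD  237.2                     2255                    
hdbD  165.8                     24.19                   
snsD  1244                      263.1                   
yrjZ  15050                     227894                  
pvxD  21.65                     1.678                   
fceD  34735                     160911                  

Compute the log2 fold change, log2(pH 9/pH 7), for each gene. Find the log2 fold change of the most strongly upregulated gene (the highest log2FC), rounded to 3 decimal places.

log2(2255/237.2) = 3.249  (gkfD)
log2(24.19/165.8) = -2.777  (hdbD)
log2(263.1/1244) = -2.241  (snsD)
log2(227894/15050) = 3.921  (yrjZ)
log2(1.678/21.65) = -3.690  (pvxD)
log2(160911/34735) = 2.212  (fceD)
yrjZ is most strongly upregulated.

3.921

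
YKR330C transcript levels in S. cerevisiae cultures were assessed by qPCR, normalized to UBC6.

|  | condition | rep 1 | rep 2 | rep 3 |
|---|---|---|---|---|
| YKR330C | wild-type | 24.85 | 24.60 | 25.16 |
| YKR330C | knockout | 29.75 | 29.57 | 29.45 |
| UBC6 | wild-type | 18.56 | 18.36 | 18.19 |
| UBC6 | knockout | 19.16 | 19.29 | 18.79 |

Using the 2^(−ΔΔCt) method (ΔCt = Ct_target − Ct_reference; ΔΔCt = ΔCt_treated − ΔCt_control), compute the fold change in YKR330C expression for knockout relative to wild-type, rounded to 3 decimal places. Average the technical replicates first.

0.062

Mean Ct: YKR330C wild-type 24.870; YKR330C knockout 29.590; UBC6 wild-type 18.370; UBC6 knockout 19.080
ΔCt(wild-type) = 24.870 − 18.370 = 6.500
ΔCt(knockout) = 29.590 − 19.080 = 10.510
ΔΔCt = 10.510 − 6.500 = 4.010
Fold change = 2^(−4.010) = 0.0621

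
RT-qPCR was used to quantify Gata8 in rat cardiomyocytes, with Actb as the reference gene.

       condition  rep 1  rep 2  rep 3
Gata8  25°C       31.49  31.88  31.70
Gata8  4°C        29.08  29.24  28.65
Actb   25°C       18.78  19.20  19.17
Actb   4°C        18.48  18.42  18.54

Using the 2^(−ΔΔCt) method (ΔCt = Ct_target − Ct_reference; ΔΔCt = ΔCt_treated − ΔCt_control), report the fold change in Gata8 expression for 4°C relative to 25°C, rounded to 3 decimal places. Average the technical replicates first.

Mean Ct: Gata8 25°C 31.690; Gata8 4°C 28.990; Actb 25°C 19.050; Actb 4°C 18.480
ΔCt(25°C) = 31.690 − 19.050 = 12.640
ΔCt(4°C) = 28.990 − 18.480 = 10.510
ΔΔCt = 10.510 − 12.640 = -2.130
Fold change = 2^(−(-2.130)) = 2^2.130 = 4.3772

4.377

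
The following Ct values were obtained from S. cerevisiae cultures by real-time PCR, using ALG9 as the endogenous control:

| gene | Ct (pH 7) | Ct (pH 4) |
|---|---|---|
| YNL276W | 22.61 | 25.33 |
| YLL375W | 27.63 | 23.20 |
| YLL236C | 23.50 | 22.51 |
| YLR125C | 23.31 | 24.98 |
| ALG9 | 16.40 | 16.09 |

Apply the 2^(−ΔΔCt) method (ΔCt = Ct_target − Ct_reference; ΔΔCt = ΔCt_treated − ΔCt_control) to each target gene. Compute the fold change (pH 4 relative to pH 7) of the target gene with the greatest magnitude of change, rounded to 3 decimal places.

YNL276W: ΔΔCt = (25.33−16.09) − (22.61−16.40) = 9.24 − 6.21 = 3.03; fold change = 2^-3.03 = 0.122
YLL375W: ΔΔCt = (23.20−16.09) − (27.63−16.40) = 7.11 − 11.23 = -4.12; fold change = 2^4.12 = 17.388
YLL236C: ΔΔCt = (22.51−16.09) − (23.50−16.40) = 6.42 − 7.10 = -0.68; fold change = 2^0.68 = 1.602
YLR125C: ΔΔCt = (24.98−16.09) − (23.31−16.40) = 8.89 − 6.91 = 1.98; fold change = 2^-1.98 = 0.253
YLL375W has the largest |ΔΔCt| = 4.12.

17.388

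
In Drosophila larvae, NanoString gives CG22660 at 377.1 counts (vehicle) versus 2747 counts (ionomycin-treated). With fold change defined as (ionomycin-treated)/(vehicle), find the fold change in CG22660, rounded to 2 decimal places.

Fold change = 2747 / 377.1 = 7.285
CG22660 is upregulated.

7.28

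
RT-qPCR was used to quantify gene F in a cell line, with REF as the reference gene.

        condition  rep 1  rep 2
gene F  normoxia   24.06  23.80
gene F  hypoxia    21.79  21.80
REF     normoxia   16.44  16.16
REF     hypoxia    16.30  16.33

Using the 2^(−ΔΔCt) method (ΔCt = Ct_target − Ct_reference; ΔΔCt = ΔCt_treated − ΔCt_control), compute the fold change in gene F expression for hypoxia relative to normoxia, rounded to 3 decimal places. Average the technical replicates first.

Mean Ct: gene F normoxia 23.930; gene F hypoxia 21.795; REF normoxia 16.300; REF hypoxia 16.315
ΔCt(normoxia) = 23.930 − 16.300 = 7.630
ΔCt(hypoxia) = 21.795 − 16.315 = 5.480
ΔΔCt = 5.480 − 7.630 = -2.150
Fold change = 2^(−(-2.150)) = 2^2.150 = 4.4383

4.438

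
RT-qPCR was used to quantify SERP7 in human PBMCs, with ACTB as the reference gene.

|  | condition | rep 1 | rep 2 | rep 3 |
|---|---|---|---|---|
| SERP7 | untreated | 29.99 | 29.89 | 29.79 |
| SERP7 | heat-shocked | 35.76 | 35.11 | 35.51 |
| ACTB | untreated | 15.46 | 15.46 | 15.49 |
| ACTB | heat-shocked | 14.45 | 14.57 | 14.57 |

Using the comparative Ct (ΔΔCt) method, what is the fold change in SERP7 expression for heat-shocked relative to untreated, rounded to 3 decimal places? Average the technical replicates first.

0.011

Mean Ct: SERP7 untreated 29.890; SERP7 heat-shocked 35.460; ACTB untreated 15.470; ACTB heat-shocked 14.530
ΔCt(untreated) = 29.890 − 15.470 = 14.420
ΔCt(heat-shocked) = 35.460 − 14.530 = 20.930
ΔΔCt = 20.930 − 14.420 = 6.510
Fold change = 2^(−6.510) = 0.0110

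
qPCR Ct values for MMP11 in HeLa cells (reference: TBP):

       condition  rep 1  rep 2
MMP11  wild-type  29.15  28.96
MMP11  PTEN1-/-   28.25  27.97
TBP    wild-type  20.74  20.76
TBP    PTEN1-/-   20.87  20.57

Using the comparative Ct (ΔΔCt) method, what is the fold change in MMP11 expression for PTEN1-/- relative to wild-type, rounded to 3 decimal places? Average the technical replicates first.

Mean Ct: MMP11 wild-type 29.055; MMP11 PTEN1-/- 28.110; TBP wild-type 20.750; TBP PTEN1-/- 20.720
ΔCt(wild-type) = 29.055 − 20.750 = 8.305
ΔCt(PTEN1-/-) = 28.110 − 20.720 = 7.390
ΔΔCt = 7.390 − 8.305 = -0.915
Fold change = 2^(−(-0.915)) = 2^0.915 = 1.8856

1.886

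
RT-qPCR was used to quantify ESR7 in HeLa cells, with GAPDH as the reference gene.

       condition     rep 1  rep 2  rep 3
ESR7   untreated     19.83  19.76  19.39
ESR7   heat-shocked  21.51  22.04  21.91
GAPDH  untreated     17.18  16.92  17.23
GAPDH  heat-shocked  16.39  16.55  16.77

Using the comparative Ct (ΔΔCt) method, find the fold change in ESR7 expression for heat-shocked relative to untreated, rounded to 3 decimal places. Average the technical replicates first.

0.154

Mean Ct: ESR7 untreated 19.660; ESR7 heat-shocked 21.820; GAPDH untreated 17.110; GAPDH heat-shocked 16.570
ΔCt(untreated) = 19.660 − 17.110 = 2.550
ΔCt(heat-shocked) = 21.820 − 16.570 = 5.250
ΔΔCt = 5.250 − 2.550 = 2.700
Fold change = 2^(−2.700) = 0.1539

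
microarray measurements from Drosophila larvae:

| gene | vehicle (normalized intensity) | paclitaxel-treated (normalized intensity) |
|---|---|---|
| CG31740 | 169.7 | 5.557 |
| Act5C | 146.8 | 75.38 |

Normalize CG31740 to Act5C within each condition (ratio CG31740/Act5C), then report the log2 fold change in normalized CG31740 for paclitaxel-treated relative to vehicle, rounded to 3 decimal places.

-3.971

CG31740/Act5C (vehicle) = 169.7 / 146.8 = 1.156
CG31740/Act5C (paclitaxel-treated) = 5.557 / 75.38 = 0.07372
Fold change = 0.07372 / 1.156 = 0.0638
log2(0.0638) = -3.9709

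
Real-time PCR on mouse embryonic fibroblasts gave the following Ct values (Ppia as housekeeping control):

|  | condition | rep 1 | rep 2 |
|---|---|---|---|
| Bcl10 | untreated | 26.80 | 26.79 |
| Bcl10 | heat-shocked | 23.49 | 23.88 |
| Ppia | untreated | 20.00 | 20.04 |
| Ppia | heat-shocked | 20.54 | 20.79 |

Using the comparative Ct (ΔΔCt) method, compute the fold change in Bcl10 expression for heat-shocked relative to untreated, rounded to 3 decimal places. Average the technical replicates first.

13.501

Mean Ct: Bcl10 untreated 26.795; Bcl10 heat-shocked 23.685; Ppia untreated 20.020; Ppia heat-shocked 20.665
ΔCt(untreated) = 26.795 − 20.020 = 6.775
ΔCt(heat-shocked) = 23.685 − 20.665 = 3.020
ΔΔCt = 3.020 − 6.775 = -3.755
Fold change = 2^(−(-3.755)) = 2^3.755 = 13.5011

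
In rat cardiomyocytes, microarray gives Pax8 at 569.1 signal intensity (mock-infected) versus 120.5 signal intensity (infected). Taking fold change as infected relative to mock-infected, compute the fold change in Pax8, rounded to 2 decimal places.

Fold change = 120.5 / 569.1 = 0.212
Pax8 is downregulated.

0.21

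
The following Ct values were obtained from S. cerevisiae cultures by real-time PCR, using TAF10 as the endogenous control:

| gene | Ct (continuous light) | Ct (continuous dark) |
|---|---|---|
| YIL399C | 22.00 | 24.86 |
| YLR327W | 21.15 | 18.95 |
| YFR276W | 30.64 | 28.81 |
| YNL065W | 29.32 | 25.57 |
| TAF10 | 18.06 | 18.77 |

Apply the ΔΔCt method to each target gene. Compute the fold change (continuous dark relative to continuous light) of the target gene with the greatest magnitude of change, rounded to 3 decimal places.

22.009

YIL399C: ΔΔCt = (24.86−18.77) − (22.00−18.06) = 6.09 − 3.94 = 2.15; fold change = 2^-2.15 = 0.225
YLR327W: ΔΔCt = (18.95−18.77) − (21.15−18.06) = 0.18 − 3.09 = -2.91; fold change = 2^2.91 = 7.516
YFR276W: ΔΔCt = (28.81−18.77) − (30.64−18.06) = 10.04 − 12.58 = -2.54; fold change = 2^2.54 = 5.816
YNL065W: ΔΔCt = (25.57−18.77) − (29.32−18.06) = 6.80 − 11.26 = -4.46; fold change = 2^4.46 = 22.009
YNL065W has the largest |ΔΔCt| = 4.46.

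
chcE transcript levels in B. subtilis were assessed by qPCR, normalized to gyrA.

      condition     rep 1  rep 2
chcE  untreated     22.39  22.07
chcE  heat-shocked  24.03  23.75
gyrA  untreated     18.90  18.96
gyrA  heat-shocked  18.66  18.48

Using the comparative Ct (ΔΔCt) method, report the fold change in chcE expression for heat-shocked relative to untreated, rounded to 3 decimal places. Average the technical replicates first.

0.247

Mean Ct: chcE untreated 22.230; chcE heat-shocked 23.890; gyrA untreated 18.930; gyrA heat-shocked 18.570
ΔCt(untreated) = 22.230 − 18.930 = 3.300
ΔCt(heat-shocked) = 23.890 − 18.570 = 5.320
ΔΔCt = 5.320 − 3.300 = 2.020
Fold change = 2^(−2.020) = 0.2466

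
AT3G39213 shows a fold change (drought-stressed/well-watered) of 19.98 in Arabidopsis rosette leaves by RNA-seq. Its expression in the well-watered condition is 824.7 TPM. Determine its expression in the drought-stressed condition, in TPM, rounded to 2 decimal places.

drought-stressed expression = 824.7 × 19.98 = 16477.51

16477.51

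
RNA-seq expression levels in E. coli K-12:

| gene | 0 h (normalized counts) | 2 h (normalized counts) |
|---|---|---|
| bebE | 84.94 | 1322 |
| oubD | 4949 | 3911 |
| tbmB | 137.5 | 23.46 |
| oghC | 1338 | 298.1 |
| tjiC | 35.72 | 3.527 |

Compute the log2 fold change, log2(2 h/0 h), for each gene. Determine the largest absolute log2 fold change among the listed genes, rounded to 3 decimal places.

log2(1322/84.94) = 3.960  (bebE)
log2(3911/4949) = -0.340  (oubD)
log2(23.46/137.5) = -2.551  (tbmB)
log2(298.1/1338) = -2.166  (oghC)
log2(3.527/35.72) = -3.340  (tjiC)
The largest magnitude belongs to bebE.

3.960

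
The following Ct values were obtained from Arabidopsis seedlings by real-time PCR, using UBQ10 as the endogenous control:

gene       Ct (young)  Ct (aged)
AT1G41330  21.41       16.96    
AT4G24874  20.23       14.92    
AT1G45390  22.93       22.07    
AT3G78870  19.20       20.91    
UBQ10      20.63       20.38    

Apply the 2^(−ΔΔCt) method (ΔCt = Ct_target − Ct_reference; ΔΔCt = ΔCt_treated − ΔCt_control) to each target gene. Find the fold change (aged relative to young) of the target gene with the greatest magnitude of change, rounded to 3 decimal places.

33.359

AT1G41330: ΔΔCt = (16.96−20.38) − (21.41−20.63) = -3.42 − 0.78 = -4.20; fold change = 2^4.20 = 18.379
AT4G24874: ΔΔCt = (14.92−20.38) − (20.23−20.63) = -5.46 − (-0.40) = -5.06; fold change = 2^5.06 = 33.359
AT1G45390: ΔΔCt = (22.07−20.38) − (22.93−20.63) = 1.69 − 2.30 = -0.61; fold change = 2^0.61 = 1.526
AT3G78870: ΔΔCt = (20.91−20.38) − (19.20−20.63) = 0.53 − (-1.43) = 1.96; fold change = 2^-1.96 = 0.257
AT4G24874 has the largest |ΔΔCt| = 5.06.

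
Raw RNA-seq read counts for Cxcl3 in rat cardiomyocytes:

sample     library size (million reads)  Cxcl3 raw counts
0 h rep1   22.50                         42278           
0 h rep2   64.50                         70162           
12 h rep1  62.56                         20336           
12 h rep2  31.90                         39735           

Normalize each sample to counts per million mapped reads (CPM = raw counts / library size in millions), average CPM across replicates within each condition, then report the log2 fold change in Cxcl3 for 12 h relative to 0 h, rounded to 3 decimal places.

-0.918

CPM(0 h rep1) = 42278 / 22.50 = 1879.0222
CPM(0 h rep2) = 70162 / 64.50 = 1087.7829
CPM(12 h rep1) = 20336 / 62.56 = 325.0639
CPM(12 h rep2) = 39735 / 31.90 = 1245.6113
mean CPM(0 h) = 1483.4026; mean CPM(12 h) = 785.3376
Fold change = 785.3376 / 1483.4026 = 0.52942
log2(0.52942) = -0.9175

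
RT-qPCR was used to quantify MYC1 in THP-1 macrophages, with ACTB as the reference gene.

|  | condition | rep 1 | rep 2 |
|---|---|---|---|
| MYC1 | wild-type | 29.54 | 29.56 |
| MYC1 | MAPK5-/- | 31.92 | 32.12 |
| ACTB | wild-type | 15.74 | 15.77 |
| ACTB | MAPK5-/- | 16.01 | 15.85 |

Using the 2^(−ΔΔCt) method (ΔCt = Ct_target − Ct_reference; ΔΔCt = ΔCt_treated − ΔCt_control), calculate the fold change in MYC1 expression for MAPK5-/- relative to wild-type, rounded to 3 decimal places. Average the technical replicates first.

0.204

Mean Ct: MYC1 wild-type 29.550; MYC1 MAPK5-/- 32.020; ACTB wild-type 15.755; ACTB MAPK5-/- 15.930
ΔCt(wild-type) = 29.550 − 15.755 = 13.795
ΔCt(MAPK5-/-) = 32.020 − 15.930 = 16.090
ΔΔCt = 16.090 − 13.795 = 2.295
Fold change = 2^(−2.295) = 0.2038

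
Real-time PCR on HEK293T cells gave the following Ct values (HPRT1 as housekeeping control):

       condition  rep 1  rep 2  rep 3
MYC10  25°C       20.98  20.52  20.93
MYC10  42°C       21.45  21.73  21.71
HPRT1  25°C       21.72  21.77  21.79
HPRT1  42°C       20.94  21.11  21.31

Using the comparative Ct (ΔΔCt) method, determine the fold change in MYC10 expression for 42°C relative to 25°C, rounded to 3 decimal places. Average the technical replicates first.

0.363

Mean Ct: MYC10 25°C 20.810; MYC10 42°C 21.630; HPRT1 25°C 21.760; HPRT1 42°C 21.120
ΔCt(25°C) = 20.810 − 21.760 = -0.950
ΔCt(42°C) = 21.630 − 21.120 = 0.510
ΔΔCt = 0.510 − (-0.950) = 1.460
Fold change = 2^(−1.460) = 0.3635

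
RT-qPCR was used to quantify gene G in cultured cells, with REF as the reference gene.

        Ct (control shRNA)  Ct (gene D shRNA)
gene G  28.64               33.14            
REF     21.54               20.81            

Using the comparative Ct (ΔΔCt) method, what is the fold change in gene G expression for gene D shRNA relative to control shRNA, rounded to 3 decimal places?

ΔCt(control shRNA) = 28.640 − 21.540 = 7.100
ΔCt(gene D shRNA) = 33.140 − 20.810 = 12.330
ΔΔCt = 12.330 − 7.100 = 5.230
Fold change = 2^(−5.230) = 0.0266

0.027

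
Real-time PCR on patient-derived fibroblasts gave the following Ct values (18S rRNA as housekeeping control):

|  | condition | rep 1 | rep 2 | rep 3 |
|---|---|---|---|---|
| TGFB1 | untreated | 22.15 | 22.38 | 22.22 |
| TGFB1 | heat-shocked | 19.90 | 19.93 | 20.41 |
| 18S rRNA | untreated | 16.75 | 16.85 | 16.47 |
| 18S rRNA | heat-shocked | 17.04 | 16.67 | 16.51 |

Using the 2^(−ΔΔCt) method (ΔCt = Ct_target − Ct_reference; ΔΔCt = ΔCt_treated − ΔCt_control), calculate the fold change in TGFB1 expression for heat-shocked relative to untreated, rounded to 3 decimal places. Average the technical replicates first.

Mean Ct: TGFB1 untreated 22.250; TGFB1 heat-shocked 20.080; 18S rRNA untreated 16.690; 18S rRNA heat-shocked 16.740
ΔCt(untreated) = 22.250 − 16.690 = 5.560
ΔCt(heat-shocked) = 20.080 − 16.740 = 3.340
ΔΔCt = 3.340 − 5.560 = -2.220
Fold change = 2^(−(-2.220)) = 2^2.220 = 4.6589

4.659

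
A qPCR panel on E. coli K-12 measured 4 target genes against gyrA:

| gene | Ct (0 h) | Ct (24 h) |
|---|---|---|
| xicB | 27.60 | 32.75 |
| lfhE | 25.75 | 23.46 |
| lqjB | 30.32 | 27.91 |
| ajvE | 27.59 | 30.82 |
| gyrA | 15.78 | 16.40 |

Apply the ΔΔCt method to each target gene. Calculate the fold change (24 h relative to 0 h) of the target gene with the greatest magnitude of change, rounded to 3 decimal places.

0.043

xicB: ΔΔCt = (32.75−16.40) − (27.60−15.78) = 16.35 − 11.82 = 4.53; fold change = 2^-4.53 = 0.043
lfhE: ΔΔCt = (23.46−16.40) − (25.75−15.78) = 7.06 − 9.97 = -2.91; fold change = 2^2.91 = 7.516
lqjB: ΔΔCt = (27.91−16.40) − (30.32−15.78) = 11.51 − 14.54 = -3.03; fold change = 2^3.03 = 8.168
ajvE: ΔΔCt = (30.82−16.40) − (27.59−15.78) = 14.42 − 11.81 = 2.61; fold change = 2^-2.61 = 0.164
xicB has the largest |ΔΔCt| = 4.53.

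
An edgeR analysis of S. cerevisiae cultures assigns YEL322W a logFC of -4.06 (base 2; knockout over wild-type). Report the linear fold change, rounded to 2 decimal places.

Fold change = 2^(-4.06) = 0.060
That is, YEL322W drops to 6.0% of the wild-type level.

0.06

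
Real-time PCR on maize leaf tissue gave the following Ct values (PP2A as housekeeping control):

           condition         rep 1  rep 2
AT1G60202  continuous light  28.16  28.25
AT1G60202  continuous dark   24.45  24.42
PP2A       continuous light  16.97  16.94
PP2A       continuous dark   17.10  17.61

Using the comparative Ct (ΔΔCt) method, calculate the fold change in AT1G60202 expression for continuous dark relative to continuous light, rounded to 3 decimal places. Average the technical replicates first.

Mean Ct: AT1G60202 continuous light 28.205; AT1G60202 continuous dark 24.435; PP2A continuous light 16.955; PP2A continuous dark 17.355
ΔCt(continuous light) = 28.205 − 16.955 = 11.250
ΔCt(continuous dark) = 24.435 − 17.355 = 7.080
ΔΔCt = 7.080 − 11.250 = -4.170
Fold change = 2^(−(-4.170)) = 2^4.170 = 18.0009

18.001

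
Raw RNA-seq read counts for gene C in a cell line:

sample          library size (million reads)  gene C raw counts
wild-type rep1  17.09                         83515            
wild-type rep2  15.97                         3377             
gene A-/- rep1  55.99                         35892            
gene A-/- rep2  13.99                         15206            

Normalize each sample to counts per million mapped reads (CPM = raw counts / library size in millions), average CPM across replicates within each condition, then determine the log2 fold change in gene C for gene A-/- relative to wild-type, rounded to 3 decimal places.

CPM(wild-type rep1) = 83515 / 17.09 = 4886.7759
CPM(wild-type rep2) = 3377 / 15.97 = 211.4590
CPM(gene A-/- rep1) = 35892 / 55.99 = 641.0430
CPM(gene A-/- rep2) = 15206 / 13.99 = 1086.9192
mean CPM(wild-type) = 2549.1174; mean CPM(gene A-/-) = 863.9811
Fold change = 863.9811 / 2549.1174 = 0.33893
log2(0.33893) = -1.5609

-1.561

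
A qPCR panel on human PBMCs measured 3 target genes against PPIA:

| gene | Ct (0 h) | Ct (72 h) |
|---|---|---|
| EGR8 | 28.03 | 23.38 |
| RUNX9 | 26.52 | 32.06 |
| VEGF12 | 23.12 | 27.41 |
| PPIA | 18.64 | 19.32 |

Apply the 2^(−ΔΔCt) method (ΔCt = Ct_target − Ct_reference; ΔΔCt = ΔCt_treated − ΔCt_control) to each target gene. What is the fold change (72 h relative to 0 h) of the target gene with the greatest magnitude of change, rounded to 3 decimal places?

40.224

EGR8: ΔΔCt = (23.38−19.32) − (28.03−18.64) = 4.06 − 9.39 = -5.33; fold change = 2^5.33 = 40.224
RUNX9: ΔΔCt = (32.06−19.32) − (26.52−18.64) = 12.74 − 7.88 = 4.86; fold change = 2^-4.86 = 0.034
VEGF12: ΔΔCt = (27.41−19.32) − (23.12−18.64) = 8.09 − 4.48 = 3.61; fold change = 2^-3.61 = 0.082
EGR8 has the largest |ΔΔCt| = 5.33.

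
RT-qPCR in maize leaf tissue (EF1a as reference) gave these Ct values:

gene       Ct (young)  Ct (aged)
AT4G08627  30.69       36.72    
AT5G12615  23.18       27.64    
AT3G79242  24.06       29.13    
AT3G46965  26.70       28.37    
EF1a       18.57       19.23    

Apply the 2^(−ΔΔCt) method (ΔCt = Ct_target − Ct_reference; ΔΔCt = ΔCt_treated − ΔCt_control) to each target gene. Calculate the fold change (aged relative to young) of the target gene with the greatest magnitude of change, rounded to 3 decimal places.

0.024

AT4G08627: ΔΔCt = (36.72−19.23) − (30.69−18.57) = 17.49 − 12.12 = 5.37; fold change = 2^-5.37 = 0.024
AT5G12615: ΔΔCt = (27.64−19.23) − (23.18−18.57) = 8.41 − 4.61 = 3.80; fold change = 2^-3.80 = 0.072
AT3G79242: ΔΔCt = (29.13−19.23) − (24.06−18.57) = 9.90 − 5.49 = 4.41; fold change = 2^-4.41 = 0.047
AT3G46965: ΔΔCt = (28.37−19.23) − (26.70−18.57) = 9.14 − 8.13 = 1.01; fold change = 2^-1.01 = 0.497
AT4G08627 has the largest |ΔΔCt| = 5.37.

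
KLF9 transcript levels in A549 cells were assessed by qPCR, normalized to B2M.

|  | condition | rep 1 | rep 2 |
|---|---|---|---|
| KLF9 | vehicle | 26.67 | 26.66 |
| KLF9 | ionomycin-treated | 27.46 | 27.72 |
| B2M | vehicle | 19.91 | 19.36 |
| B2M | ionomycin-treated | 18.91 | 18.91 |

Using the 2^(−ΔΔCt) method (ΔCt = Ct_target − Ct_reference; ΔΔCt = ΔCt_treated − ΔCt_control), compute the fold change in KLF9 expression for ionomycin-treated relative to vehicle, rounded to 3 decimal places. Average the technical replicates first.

0.319

Mean Ct: KLF9 vehicle 26.665; KLF9 ionomycin-treated 27.590; B2M vehicle 19.635; B2M ionomycin-treated 18.910
ΔCt(vehicle) = 26.665 − 19.635 = 7.030
ΔCt(ionomycin-treated) = 27.590 − 18.910 = 8.680
ΔΔCt = 8.680 − 7.030 = 1.650
Fold change = 2^(−1.650) = 0.3186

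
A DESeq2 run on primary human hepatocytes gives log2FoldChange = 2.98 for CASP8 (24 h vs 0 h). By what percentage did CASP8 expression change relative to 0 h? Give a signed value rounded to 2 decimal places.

Fold change = 2^(2.98) = 7.8899
Percent change = (FC − 1) × 100% = (7.8899 − 1) × 100 = 688.99%

688.99%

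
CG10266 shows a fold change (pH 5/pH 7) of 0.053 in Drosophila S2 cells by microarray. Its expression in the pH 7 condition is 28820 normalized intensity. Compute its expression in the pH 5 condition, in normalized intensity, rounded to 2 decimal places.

1527.46

pH 5 expression = 28820 × 0.053 = 1527.46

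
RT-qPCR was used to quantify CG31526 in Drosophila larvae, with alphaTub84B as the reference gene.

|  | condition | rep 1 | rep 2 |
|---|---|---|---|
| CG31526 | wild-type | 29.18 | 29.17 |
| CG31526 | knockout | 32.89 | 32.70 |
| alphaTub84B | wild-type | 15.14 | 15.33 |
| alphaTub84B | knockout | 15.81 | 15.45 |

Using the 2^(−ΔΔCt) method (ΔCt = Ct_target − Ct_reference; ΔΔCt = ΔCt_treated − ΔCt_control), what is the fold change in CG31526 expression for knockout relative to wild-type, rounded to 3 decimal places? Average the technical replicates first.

0.107

Mean Ct: CG31526 wild-type 29.175; CG31526 knockout 32.795; alphaTub84B wild-type 15.235; alphaTub84B knockout 15.630
ΔCt(wild-type) = 29.175 − 15.235 = 13.940
ΔCt(knockout) = 32.795 − 15.630 = 17.165
ΔΔCt = 17.165 − 13.940 = 3.225
Fold change = 2^(−3.225) = 0.1069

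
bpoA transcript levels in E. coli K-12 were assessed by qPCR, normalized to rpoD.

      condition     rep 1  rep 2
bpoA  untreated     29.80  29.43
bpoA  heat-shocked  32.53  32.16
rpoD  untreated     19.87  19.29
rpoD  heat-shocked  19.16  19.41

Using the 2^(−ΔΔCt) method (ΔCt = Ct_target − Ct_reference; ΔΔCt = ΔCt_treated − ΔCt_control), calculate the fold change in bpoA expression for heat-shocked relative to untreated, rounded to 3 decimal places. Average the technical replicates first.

Mean Ct: bpoA untreated 29.615; bpoA heat-shocked 32.345; rpoD untreated 19.580; rpoD heat-shocked 19.285
ΔCt(untreated) = 29.615 − 19.580 = 10.035
ΔCt(heat-shocked) = 32.345 − 19.285 = 13.060
ΔΔCt = 13.060 − 10.035 = 3.025
Fold change = 2^(−3.025) = 0.1229

0.123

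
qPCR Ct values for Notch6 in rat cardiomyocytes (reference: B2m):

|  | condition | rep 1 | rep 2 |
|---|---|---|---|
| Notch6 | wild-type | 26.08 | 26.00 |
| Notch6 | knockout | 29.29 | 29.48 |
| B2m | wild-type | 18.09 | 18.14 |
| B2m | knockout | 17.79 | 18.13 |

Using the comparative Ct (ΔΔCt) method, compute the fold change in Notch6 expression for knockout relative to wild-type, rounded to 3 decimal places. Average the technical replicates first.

0.088

Mean Ct: Notch6 wild-type 26.040; Notch6 knockout 29.385; B2m wild-type 18.115; B2m knockout 17.960
ΔCt(wild-type) = 26.040 − 18.115 = 7.925
ΔCt(knockout) = 29.385 − 17.960 = 11.425
ΔΔCt = 11.425 − 7.925 = 3.500
Fold change = 2^(−3.500) = 0.0884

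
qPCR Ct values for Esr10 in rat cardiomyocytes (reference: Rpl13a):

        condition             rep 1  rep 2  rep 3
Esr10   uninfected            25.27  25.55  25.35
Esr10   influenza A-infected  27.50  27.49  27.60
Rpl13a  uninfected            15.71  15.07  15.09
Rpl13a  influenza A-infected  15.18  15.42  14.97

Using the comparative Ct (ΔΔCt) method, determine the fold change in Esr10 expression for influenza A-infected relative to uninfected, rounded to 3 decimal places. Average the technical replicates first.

0.212

Mean Ct: Esr10 uninfected 25.390; Esr10 influenza A-infected 27.530; Rpl13a uninfected 15.290; Rpl13a influenza A-infected 15.190
ΔCt(uninfected) = 25.390 − 15.290 = 10.100
ΔCt(influenza A-infected) = 27.530 − 15.190 = 12.340
ΔΔCt = 12.340 − 10.100 = 2.240
Fold change = 2^(−2.240) = 0.2117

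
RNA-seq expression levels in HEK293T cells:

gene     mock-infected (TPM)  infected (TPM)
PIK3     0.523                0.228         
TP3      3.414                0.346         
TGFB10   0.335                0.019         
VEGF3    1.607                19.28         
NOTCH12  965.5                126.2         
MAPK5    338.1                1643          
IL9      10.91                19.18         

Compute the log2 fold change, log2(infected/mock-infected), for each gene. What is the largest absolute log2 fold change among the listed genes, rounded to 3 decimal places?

log2(0.228/0.523) = -1.198  (PIK3)
log2(0.346/3.414) = -3.303  (TP3)
log2(0.019/0.335) = -4.140  (TGFB10)
log2(19.28/1.607) = 3.585  (VEGF3)
log2(126.2/965.5) = -2.936  (NOTCH12)
log2(1643/338.1) = 2.281  (MAPK5)
log2(19.18/10.91) = 0.814  (IL9)
The largest magnitude belongs to TGFB10.

4.140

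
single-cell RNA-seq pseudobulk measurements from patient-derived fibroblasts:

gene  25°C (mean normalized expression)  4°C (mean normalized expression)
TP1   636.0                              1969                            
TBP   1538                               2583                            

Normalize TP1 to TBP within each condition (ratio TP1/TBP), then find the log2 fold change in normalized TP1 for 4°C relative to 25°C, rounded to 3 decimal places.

0.882

TP1/TBP (25°C) = 636.0 / 1538 = 0.41352
TP1/TBP (4°C) = 1969 / 2583 = 0.76229
Fold change = 0.76229 / 0.41352 = 1.8434
log2(1.8434) = 0.8824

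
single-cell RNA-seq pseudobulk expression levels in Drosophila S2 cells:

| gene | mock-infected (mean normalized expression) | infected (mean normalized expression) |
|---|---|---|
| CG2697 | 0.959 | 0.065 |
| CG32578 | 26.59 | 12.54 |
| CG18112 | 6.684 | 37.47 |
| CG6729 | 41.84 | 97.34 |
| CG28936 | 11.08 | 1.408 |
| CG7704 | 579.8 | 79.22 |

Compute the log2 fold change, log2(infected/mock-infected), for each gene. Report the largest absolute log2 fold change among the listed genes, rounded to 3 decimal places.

log2(0.065/0.959) = -3.883  (CG2697)
log2(12.54/26.59) = -1.084  (CG32578)
log2(37.47/6.684) = 2.487  (CG18112)
log2(97.34/41.84) = 1.218  (CG6729)
log2(1.408/11.08) = -2.976  (CG28936)
log2(79.22/579.8) = -2.872  (CG7704)
The largest magnitude belongs to CG2697.

3.883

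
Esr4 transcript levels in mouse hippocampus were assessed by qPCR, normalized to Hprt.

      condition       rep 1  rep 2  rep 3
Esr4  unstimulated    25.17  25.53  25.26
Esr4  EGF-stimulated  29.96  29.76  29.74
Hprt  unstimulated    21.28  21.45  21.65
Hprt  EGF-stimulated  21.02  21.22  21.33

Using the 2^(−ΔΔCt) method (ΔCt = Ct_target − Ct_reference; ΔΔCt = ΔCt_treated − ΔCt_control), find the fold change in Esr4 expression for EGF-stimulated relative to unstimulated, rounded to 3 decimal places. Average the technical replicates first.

0.037

Mean Ct: Esr4 unstimulated 25.320; Esr4 EGF-stimulated 29.820; Hprt unstimulated 21.460; Hprt EGF-stimulated 21.190
ΔCt(unstimulated) = 25.320 − 21.460 = 3.860
ΔCt(EGF-stimulated) = 29.820 − 21.190 = 8.630
ΔΔCt = 8.630 − 3.860 = 4.770
Fold change = 2^(−4.770) = 0.0367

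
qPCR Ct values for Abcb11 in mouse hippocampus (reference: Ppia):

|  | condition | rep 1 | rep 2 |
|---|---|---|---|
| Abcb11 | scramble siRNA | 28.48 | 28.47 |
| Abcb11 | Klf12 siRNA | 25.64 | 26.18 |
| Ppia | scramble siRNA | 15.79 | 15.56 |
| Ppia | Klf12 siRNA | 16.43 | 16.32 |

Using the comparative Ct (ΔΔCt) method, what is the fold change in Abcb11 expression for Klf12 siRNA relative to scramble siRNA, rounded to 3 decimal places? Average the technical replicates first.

Mean Ct: Abcb11 scramble siRNA 28.475; Abcb11 Klf12 siRNA 25.910; Ppia scramble siRNA 15.675; Ppia Klf12 siRNA 16.375
ΔCt(scramble siRNA) = 28.475 − 15.675 = 12.800
ΔCt(Klf12 siRNA) = 25.910 − 16.375 = 9.535
ΔΔCt = 9.535 − 12.800 = -3.265
Fold change = 2^(−(-3.265)) = 2^3.265 = 9.6131

9.613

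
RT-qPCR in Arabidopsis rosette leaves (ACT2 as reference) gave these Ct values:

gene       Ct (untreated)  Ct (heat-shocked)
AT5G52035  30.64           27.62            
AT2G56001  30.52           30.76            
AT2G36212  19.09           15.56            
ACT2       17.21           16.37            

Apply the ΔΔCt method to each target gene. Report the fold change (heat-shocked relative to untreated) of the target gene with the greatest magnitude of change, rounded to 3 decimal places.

AT5G52035: ΔΔCt = (27.62−16.37) − (30.64−17.21) = 11.25 − 13.43 = -2.18; fold change = 2^2.18 = 4.532
AT2G56001: ΔΔCt = (30.76−16.37) − (30.52−17.21) = 14.39 − 13.31 = 1.08; fold change = 2^-1.08 = 0.473
AT2G36212: ΔΔCt = (15.56−16.37) − (19.09−17.21) = -0.81 − 1.88 = -2.69; fold change = 2^2.69 = 6.453
AT2G36212 has the largest |ΔΔCt| = 2.69.

6.453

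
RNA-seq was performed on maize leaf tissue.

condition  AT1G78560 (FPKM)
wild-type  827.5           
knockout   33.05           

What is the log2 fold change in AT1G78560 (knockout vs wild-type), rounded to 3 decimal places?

Fold change = 33.05 / 827.5 = 0.0399
log2(0.0399) = -4.6460

-4.646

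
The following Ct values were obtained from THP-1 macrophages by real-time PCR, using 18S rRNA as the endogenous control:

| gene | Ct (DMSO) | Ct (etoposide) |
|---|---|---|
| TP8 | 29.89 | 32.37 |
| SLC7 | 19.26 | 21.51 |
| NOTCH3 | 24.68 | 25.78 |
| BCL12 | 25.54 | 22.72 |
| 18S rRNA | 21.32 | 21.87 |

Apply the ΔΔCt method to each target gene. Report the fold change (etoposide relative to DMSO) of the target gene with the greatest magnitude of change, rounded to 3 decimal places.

10.339

TP8: ΔΔCt = (32.37−21.87) − (29.89−21.32) = 10.50 − 8.57 = 1.93; fold change = 2^-1.93 = 0.262
SLC7: ΔΔCt = (21.51−21.87) − (19.26−21.32) = -0.36 − (-2.06) = 1.70; fold change = 2^-1.70 = 0.308
NOTCH3: ΔΔCt = (25.78−21.87) − (24.68−21.32) = 3.91 − 3.36 = 0.55; fold change = 2^-0.55 = 0.683
BCL12: ΔΔCt = (22.72−21.87) − (25.54−21.32) = 0.85 − 4.22 = -3.37; fold change = 2^3.37 = 10.339
BCL12 has the largest |ΔΔCt| = 3.37.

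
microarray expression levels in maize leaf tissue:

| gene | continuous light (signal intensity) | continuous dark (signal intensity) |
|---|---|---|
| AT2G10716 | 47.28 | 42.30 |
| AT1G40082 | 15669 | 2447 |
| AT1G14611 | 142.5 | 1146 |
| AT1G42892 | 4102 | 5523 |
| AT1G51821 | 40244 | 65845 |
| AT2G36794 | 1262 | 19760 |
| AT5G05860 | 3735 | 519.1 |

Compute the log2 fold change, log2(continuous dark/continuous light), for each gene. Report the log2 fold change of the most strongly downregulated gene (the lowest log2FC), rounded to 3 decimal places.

log2(42.30/47.28) = -0.161  (AT2G10716)
log2(2447/15669) = -2.679  (AT1G40082)
log2(1146/142.5) = 3.008  (AT1G14611)
log2(5523/4102) = 0.429  (AT1G42892)
log2(65845/40244) = 0.710  (AT1G51821)
log2(19760/1262) = 3.969  (AT2G36794)
log2(519.1/3735) = -2.847  (AT5G05860)
AT5G05860 is most strongly downregulated.

-2.847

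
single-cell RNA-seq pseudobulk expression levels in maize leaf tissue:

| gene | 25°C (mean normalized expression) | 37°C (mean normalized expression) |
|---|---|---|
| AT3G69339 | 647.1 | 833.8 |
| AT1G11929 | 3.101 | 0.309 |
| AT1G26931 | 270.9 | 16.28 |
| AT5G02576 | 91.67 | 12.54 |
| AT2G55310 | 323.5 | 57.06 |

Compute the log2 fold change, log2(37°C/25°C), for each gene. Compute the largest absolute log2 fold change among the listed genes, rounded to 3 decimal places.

log2(833.8/647.1) = 0.366  (AT3G69339)
log2(0.309/3.101) = -3.327  (AT1G11929)
log2(16.28/270.9) = -4.057  (AT1G26931)
log2(12.54/91.67) = -2.870  (AT5G02576)
log2(57.06/323.5) = -2.503  (AT2G55310)
The largest magnitude belongs to AT1G26931.

4.057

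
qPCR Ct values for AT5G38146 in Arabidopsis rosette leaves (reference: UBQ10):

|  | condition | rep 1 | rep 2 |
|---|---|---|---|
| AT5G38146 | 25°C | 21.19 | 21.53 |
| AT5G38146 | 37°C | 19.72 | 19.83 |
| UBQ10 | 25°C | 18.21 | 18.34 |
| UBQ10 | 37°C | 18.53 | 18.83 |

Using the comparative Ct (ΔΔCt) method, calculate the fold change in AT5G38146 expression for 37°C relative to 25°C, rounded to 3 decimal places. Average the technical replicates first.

Mean Ct: AT5G38146 25°C 21.360; AT5G38146 37°C 19.775; UBQ10 25°C 18.275; UBQ10 37°C 18.680
ΔCt(25°C) = 21.360 − 18.275 = 3.085
ΔCt(37°C) = 19.775 − 18.680 = 1.095
ΔΔCt = 1.095 − 3.085 = -1.990
Fold change = 2^(−(-1.990)) = 2^1.990 = 3.9724

3.972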